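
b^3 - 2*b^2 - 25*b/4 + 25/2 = (b - 5/2)*(b - 2)*(b + 5/2)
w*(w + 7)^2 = w^3 + 14*w^2 + 49*w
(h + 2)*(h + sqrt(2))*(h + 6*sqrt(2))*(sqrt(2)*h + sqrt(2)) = sqrt(2)*h^4 + 3*sqrt(2)*h^3 + 14*h^3 + 14*sqrt(2)*h^2 + 42*h^2 + 28*h + 36*sqrt(2)*h + 24*sqrt(2)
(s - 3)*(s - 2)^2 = s^3 - 7*s^2 + 16*s - 12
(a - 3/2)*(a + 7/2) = a^2 + 2*a - 21/4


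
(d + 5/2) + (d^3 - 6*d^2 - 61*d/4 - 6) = d^3 - 6*d^2 - 57*d/4 - 7/2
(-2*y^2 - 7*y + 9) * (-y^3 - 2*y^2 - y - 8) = 2*y^5 + 11*y^4 + 7*y^3 + 5*y^2 + 47*y - 72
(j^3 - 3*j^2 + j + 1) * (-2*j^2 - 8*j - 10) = -2*j^5 - 2*j^4 + 12*j^3 + 20*j^2 - 18*j - 10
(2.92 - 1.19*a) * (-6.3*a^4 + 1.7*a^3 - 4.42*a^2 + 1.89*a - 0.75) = 7.497*a^5 - 20.419*a^4 + 10.2238*a^3 - 15.1555*a^2 + 6.4113*a - 2.19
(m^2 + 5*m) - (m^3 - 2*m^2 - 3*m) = -m^3 + 3*m^2 + 8*m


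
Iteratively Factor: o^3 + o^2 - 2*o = (o + 2)*(o^2 - o) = o*(o + 2)*(o - 1)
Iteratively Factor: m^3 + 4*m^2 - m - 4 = (m - 1)*(m^2 + 5*m + 4) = (m - 1)*(m + 1)*(m + 4)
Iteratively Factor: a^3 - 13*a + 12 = (a + 4)*(a^2 - 4*a + 3) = (a - 1)*(a + 4)*(a - 3)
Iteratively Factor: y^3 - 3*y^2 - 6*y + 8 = (y - 4)*(y^2 + y - 2) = (y - 4)*(y + 2)*(y - 1)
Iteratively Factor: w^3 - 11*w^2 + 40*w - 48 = (w - 4)*(w^2 - 7*w + 12) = (w - 4)*(w - 3)*(w - 4)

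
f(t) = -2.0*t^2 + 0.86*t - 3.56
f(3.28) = -22.26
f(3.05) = -19.54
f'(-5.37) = 22.34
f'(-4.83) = 20.18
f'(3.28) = -12.26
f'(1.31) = -4.38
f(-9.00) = -173.30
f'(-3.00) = 12.86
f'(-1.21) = 5.70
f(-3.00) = -24.14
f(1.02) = -4.76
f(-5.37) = -65.85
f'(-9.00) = 36.86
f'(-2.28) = 9.98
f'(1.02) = -3.22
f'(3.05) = -11.34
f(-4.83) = -54.37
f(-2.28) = -15.92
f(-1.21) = -7.53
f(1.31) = -5.87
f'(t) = 0.86 - 4.0*t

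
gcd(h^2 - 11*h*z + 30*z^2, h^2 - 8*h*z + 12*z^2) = -h + 6*z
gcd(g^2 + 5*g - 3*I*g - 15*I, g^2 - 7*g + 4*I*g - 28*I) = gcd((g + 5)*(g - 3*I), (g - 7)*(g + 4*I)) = 1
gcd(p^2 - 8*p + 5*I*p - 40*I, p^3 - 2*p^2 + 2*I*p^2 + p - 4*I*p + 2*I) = 1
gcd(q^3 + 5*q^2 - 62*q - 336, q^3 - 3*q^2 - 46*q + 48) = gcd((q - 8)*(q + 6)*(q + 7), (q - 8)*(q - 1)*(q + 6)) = q^2 - 2*q - 48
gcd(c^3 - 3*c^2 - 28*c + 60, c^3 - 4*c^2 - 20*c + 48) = c^2 - 8*c + 12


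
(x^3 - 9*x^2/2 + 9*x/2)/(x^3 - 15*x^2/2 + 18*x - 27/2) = x/(x - 3)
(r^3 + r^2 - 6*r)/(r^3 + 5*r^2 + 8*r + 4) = r*(r^2 + r - 6)/(r^3 + 5*r^2 + 8*r + 4)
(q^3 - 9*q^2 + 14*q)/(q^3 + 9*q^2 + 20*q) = (q^2 - 9*q + 14)/(q^2 + 9*q + 20)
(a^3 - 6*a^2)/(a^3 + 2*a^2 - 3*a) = a*(a - 6)/(a^2 + 2*a - 3)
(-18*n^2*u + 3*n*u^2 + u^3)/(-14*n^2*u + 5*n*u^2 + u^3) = (-18*n^2 + 3*n*u + u^2)/(-14*n^2 + 5*n*u + u^2)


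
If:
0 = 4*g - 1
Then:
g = 1/4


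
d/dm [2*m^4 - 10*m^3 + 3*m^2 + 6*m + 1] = 8*m^3 - 30*m^2 + 6*m + 6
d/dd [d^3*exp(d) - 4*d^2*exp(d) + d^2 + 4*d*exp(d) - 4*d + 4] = d^3*exp(d) - d^2*exp(d) - 4*d*exp(d) + 2*d + 4*exp(d) - 4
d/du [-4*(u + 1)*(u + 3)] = -8*u - 16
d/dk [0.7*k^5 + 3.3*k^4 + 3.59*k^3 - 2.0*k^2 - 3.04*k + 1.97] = 3.5*k^4 + 13.2*k^3 + 10.77*k^2 - 4.0*k - 3.04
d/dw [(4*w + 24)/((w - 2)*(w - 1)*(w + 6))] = 4*(3 - 2*w)/(w^4 - 6*w^3 + 13*w^2 - 12*w + 4)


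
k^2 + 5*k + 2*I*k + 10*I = (k + 5)*(k + 2*I)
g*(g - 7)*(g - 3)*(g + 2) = g^4 - 8*g^3 + g^2 + 42*g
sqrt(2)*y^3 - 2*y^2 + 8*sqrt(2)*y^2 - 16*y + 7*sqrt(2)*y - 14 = (y + 7)*(y - sqrt(2))*(sqrt(2)*y + sqrt(2))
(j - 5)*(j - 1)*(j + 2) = j^3 - 4*j^2 - 7*j + 10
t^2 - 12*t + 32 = (t - 8)*(t - 4)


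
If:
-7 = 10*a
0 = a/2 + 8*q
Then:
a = -7/10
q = 7/160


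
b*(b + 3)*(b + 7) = b^3 + 10*b^2 + 21*b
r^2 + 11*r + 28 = (r + 4)*(r + 7)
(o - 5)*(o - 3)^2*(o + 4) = o^4 - 7*o^3 - 5*o^2 + 111*o - 180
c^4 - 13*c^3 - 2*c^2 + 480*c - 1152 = (c - 8)^2*(c - 3)*(c + 6)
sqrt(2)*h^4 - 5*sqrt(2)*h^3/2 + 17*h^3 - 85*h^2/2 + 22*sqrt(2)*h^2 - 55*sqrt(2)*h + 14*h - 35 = (h - 5/2)*(h + sqrt(2))*(h + 7*sqrt(2))*(sqrt(2)*h + 1)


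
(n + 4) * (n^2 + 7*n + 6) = n^3 + 11*n^2 + 34*n + 24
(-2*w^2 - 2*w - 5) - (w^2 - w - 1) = -3*w^2 - w - 4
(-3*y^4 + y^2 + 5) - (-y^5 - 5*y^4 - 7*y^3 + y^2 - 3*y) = y^5 + 2*y^4 + 7*y^3 + 3*y + 5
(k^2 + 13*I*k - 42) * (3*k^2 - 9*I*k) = 3*k^4 + 30*I*k^3 - 9*k^2 + 378*I*k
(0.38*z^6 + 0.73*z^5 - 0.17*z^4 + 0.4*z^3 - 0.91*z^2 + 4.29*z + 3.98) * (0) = 0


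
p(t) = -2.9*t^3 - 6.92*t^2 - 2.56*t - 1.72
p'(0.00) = -2.56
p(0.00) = -1.72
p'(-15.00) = -1752.46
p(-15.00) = 8267.18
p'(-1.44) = -0.67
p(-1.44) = -3.72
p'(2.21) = -75.64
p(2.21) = -72.48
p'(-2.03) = -10.32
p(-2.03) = -0.78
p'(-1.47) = -1.02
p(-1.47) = -3.70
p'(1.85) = -57.94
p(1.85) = -48.50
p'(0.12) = -4.35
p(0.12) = -2.13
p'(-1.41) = -0.34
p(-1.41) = -3.74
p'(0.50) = -11.66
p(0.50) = -5.09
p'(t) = -8.7*t^2 - 13.84*t - 2.56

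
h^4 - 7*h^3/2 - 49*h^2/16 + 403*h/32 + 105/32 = (h - 3)*(h - 5/2)*(h + 1/4)*(h + 7/4)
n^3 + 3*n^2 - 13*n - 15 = (n - 3)*(n + 1)*(n + 5)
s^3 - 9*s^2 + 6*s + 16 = (s - 8)*(s - 2)*(s + 1)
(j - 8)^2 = j^2 - 16*j + 64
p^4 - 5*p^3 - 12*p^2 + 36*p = p*(p - 6)*(p - 2)*(p + 3)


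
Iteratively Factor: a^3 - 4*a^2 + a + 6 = (a - 2)*(a^2 - 2*a - 3) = (a - 3)*(a - 2)*(a + 1)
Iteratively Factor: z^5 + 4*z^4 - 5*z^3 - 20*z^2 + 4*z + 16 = (z + 4)*(z^4 - 5*z^2 + 4) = (z + 1)*(z + 4)*(z^3 - z^2 - 4*z + 4) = (z - 1)*(z + 1)*(z + 4)*(z^2 - 4) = (z - 1)*(z + 1)*(z + 2)*(z + 4)*(z - 2)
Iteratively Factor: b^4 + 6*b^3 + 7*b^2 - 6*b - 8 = (b + 1)*(b^3 + 5*b^2 + 2*b - 8) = (b + 1)*(b + 4)*(b^2 + b - 2) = (b - 1)*(b + 1)*(b + 4)*(b + 2)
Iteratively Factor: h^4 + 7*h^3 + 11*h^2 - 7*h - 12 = (h + 4)*(h^3 + 3*h^2 - h - 3) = (h - 1)*(h + 4)*(h^2 + 4*h + 3) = (h - 1)*(h + 3)*(h + 4)*(h + 1)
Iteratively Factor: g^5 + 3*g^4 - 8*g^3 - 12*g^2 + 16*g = (g)*(g^4 + 3*g^3 - 8*g^2 - 12*g + 16) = g*(g - 1)*(g^3 + 4*g^2 - 4*g - 16) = g*(g - 2)*(g - 1)*(g^2 + 6*g + 8) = g*(g - 2)*(g - 1)*(g + 4)*(g + 2)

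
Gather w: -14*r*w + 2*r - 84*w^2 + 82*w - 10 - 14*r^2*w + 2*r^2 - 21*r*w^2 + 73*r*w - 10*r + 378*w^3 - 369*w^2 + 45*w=2*r^2 - 8*r + 378*w^3 + w^2*(-21*r - 453) + w*(-14*r^2 + 59*r + 127) - 10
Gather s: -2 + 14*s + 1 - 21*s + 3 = 2 - 7*s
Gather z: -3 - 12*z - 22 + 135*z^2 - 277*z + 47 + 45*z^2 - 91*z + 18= 180*z^2 - 380*z + 40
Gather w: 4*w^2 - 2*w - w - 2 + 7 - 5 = 4*w^2 - 3*w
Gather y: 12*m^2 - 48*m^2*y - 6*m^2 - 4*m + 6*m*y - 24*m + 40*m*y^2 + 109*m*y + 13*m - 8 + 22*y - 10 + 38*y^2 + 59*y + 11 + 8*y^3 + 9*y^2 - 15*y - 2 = 6*m^2 - 15*m + 8*y^3 + y^2*(40*m + 47) + y*(-48*m^2 + 115*m + 66) - 9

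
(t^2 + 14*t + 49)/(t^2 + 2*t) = (t^2 + 14*t + 49)/(t*(t + 2))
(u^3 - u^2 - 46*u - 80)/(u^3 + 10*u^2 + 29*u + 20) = (u^2 - 6*u - 16)/(u^2 + 5*u + 4)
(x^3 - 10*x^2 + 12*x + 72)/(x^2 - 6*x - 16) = (x^2 - 12*x + 36)/(x - 8)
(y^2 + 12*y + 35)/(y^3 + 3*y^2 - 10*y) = (y + 7)/(y*(y - 2))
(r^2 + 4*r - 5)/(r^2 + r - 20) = (r - 1)/(r - 4)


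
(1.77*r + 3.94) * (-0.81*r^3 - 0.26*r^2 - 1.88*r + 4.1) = -1.4337*r^4 - 3.6516*r^3 - 4.352*r^2 - 0.1502*r + 16.154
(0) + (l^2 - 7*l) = l^2 - 7*l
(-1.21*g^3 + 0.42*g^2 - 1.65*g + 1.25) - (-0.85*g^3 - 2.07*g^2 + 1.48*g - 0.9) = -0.36*g^3 + 2.49*g^2 - 3.13*g + 2.15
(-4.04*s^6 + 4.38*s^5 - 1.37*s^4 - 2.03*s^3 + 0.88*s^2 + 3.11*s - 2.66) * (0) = 0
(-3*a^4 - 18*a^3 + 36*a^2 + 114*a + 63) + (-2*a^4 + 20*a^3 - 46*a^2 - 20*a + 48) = -5*a^4 + 2*a^3 - 10*a^2 + 94*a + 111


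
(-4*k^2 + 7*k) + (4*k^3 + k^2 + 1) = 4*k^3 - 3*k^2 + 7*k + 1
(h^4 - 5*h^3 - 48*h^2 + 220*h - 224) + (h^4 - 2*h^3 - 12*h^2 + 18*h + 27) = 2*h^4 - 7*h^3 - 60*h^2 + 238*h - 197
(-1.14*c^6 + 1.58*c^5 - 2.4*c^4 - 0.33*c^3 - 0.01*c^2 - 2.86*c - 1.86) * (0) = 0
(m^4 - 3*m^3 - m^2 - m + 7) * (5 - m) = -m^5 + 8*m^4 - 14*m^3 - 4*m^2 - 12*m + 35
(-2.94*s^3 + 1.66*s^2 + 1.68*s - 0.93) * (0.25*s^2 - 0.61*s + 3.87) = -0.735*s^5 + 2.2084*s^4 - 11.9704*s^3 + 5.1669*s^2 + 7.0689*s - 3.5991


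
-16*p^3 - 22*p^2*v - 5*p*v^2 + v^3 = (-8*p + v)*(p + v)*(2*p + v)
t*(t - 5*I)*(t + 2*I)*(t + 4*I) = t^4 + I*t^3 + 22*t^2 + 40*I*t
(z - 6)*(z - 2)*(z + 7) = z^3 - z^2 - 44*z + 84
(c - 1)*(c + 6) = c^2 + 5*c - 6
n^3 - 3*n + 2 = (n - 1)^2*(n + 2)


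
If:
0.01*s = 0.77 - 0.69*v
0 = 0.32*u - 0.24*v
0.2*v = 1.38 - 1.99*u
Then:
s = 20.74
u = 0.61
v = 0.82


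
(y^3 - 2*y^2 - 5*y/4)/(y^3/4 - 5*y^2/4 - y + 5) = y*(4*y^2 - 8*y - 5)/(y^3 - 5*y^2 - 4*y + 20)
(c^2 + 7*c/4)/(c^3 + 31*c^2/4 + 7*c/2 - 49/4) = c/(c^2 + 6*c - 7)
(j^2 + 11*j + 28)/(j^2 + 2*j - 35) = (j + 4)/(j - 5)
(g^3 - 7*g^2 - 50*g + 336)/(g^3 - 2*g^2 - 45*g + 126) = (g - 8)/(g - 3)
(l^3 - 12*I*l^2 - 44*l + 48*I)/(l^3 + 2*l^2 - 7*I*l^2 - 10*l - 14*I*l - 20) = (l^2 - 10*I*l - 24)/(l^2 + l*(2 - 5*I) - 10*I)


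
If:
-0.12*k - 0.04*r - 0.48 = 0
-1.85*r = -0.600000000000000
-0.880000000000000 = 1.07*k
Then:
No Solution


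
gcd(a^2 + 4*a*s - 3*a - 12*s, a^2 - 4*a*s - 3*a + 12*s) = a - 3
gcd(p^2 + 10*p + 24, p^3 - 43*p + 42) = 1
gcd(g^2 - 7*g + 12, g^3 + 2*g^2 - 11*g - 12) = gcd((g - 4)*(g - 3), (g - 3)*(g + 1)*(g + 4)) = g - 3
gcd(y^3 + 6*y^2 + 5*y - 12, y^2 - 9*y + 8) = y - 1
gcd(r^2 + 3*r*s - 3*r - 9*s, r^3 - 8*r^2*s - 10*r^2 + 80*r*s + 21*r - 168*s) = r - 3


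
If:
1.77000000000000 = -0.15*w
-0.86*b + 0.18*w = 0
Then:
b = -2.47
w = -11.80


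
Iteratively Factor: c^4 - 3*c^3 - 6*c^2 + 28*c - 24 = (c + 3)*(c^3 - 6*c^2 + 12*c - 8) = (c - 2)*(c + 3)*(c^2 - 4*c + 4) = (c - 2)^2*(c + 3)*(c - 2)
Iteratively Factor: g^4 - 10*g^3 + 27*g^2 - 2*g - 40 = (g + 1)*(g^3 - 11*g^2 + 38*g - 40) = (g - 5)*(g + 1)*(g^2 - 6*g + 8) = (g - 5)*(g - 2)*(g + 1)*(g - 4)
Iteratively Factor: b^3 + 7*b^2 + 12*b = (b)*(b^2 + 7*b + 12) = b*(b + 4)*(b + 3)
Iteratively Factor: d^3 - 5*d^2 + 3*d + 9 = (d - 3)*(d^2 - 2*d - 3) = (d - 3)*(d + 1)*(d - 3)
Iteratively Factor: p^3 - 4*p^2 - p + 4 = (p - 1)*(p^2 - 3*p - 4) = (p - 4)*(p - 1)*(p + 1)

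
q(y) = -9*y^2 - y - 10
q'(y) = -18*y - 1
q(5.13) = -251.98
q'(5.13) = -93.34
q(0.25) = -10.81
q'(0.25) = -5.50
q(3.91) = -151.50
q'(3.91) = -71.38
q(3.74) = -139.63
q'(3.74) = -68.32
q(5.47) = -284.76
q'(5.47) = -99.46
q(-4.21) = -165.31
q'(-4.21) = 74.78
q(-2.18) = -50.59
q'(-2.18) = 38.24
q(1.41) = -29.30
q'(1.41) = -26.38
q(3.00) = -94.00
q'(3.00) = -55.00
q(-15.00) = -2020.00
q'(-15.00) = 269.00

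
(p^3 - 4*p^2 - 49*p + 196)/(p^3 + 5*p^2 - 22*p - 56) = (p - 7)/(p + 2)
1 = 1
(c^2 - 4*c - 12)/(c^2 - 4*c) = (c^2 - 4*c - 12)/(c*(c - 4))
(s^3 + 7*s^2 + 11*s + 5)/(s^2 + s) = s + 6 + 5/s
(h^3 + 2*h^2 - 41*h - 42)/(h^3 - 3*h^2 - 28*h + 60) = (h^2 + 8*h + 7)/(h^2 + 3*h - 10)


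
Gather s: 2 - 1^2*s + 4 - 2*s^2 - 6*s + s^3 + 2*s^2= s^3 - 7*s + 6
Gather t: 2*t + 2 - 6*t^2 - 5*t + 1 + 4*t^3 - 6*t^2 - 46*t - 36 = 4*t^3 - 12*t^2 - 49*t - 33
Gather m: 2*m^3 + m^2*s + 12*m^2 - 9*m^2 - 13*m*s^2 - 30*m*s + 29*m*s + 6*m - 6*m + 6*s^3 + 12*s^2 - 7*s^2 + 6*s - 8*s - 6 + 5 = 2*m^3 + m^2*(s + 3) + m*(-13*s^2 - s) + 6*s^3 + 5*s^2 - 2*s - 1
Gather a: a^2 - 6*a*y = a^2 - 6*a*y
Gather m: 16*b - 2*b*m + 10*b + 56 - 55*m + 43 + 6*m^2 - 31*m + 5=26*b + 6*m^2 + m*(-2*b - 86) + 104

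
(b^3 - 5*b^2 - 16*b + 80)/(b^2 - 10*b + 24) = (b^2 - b - 20)/(b - 6)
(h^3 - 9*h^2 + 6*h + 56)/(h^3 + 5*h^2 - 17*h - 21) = (h^3 - 9*h^2 + 6*h + 56)/(h^3 + 5*h^2 - 17*h - 21)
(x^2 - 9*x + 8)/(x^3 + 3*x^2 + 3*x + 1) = (x^2 - 9*x + 8)/(x^3 + 3*x^2 + 3*x + 1)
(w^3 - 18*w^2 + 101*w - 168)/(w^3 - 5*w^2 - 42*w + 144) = (w - 7)/(w + 6)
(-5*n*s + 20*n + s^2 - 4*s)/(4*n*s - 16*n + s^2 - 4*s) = (-5*n + s)/(4*n + s)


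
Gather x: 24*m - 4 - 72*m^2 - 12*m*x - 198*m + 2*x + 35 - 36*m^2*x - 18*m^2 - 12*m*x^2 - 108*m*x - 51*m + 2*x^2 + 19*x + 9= -90*m^2 - 225*m + x^2*(2 - 12*m) + x*(-36*m^2 - 120*m + 21) + 40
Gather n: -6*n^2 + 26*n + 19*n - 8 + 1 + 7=-6*n^2 + 45*n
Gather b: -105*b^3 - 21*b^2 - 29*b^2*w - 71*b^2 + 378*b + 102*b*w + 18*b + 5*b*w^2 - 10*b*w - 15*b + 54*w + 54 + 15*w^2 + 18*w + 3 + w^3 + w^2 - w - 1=-105*b^3 + b^2*(-29*w - 92) + b*(5*w^2 + 92*w + 381) + w^3 + 16*w^2 + 71*w + 56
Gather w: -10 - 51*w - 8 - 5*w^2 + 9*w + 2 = -5*w^2 - 42*w - 16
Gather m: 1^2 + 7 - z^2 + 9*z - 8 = -z^2 + 9*z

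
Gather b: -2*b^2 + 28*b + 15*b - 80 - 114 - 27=-2*b^2 + 43*b - 221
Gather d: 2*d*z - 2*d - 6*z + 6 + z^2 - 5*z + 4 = d*(2*z - 2) + z^2 - 11*z + 10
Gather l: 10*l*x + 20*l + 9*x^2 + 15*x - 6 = l*(10*x + 20) + 9*x^2 + 15*x - 6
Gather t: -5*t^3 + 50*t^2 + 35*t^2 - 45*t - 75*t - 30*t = -5*t^3 + 85*t^2 - 150*t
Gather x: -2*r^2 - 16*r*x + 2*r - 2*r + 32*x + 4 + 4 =-2*r^2 + x*(32 - 16*r) + 8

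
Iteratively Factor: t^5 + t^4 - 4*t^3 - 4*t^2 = (t + 1)*(t^4 - 4*t^2) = (t - 2)*(t + 1)*(t^3 + 2*t^2) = (t - 2)*(t + 1)*(t + 2)*(t^2) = t*(t - 2)*(t + 1)*(t + 2)*(t)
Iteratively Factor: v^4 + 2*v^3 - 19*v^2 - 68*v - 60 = (v + 3)*(v^3 - v^2 - 16*v - 20) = (v + 2)*(v + 3)*(v^2 - 3*v - 10) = (v - 5)*(v + 2)*(v + 3)*(v + 2)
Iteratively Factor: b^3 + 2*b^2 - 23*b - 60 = (b + 3)*(b^2 - b - 20) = (b - 5)*(b + 3)*(b + 4)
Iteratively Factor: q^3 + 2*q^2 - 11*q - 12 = (q + 1)*(q^2 + q - 12) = (q - 3)*(q + 1)*(q + 4)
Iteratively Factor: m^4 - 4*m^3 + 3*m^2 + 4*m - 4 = (m - 2)*(m^3 - 2*m^2 - m + 2) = (m - 2)*(m - 1)*(m^2 - m - 2) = (m - 2)*(m - 1)*(m + 1)*(m - 2)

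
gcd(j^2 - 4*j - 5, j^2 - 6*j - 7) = j + 1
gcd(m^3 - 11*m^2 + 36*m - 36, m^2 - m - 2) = m - 2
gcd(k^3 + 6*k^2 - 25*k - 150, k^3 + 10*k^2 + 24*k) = k + 6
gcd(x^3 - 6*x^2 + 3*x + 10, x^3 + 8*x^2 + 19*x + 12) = x + 1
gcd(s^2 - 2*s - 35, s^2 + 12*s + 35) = s + 5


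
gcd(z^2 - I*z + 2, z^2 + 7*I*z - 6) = z + I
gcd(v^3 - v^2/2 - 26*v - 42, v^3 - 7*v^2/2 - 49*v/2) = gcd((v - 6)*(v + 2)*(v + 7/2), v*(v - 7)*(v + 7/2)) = v + 7/2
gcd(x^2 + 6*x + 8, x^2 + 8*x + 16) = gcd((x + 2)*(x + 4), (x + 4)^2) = x + 4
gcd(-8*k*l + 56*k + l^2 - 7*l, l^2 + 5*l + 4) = 1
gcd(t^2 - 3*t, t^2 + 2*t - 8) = 1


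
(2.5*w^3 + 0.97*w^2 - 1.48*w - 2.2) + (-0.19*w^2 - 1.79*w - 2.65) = 2.5*w^3 + 0.78*w^2 - 3.27*w - 4.85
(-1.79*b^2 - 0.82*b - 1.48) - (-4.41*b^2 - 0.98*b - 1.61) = 2.62*b^2 + 0.16*b + 0.13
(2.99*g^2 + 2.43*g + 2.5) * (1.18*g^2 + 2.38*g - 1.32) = 3.5282*g^4 + 9.9836*g^3 + 4.7866*g^2 + 2.7424*g - 3.3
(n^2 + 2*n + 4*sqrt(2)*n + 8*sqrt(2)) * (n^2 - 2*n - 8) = n^4 + 4*sqrt(2)*n^3 - 12*n^2 - 48*sqrt(2)*n - 16*n - 64*sqrt(2)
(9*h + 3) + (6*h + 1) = 15*h + 4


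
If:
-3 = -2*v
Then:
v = 3/2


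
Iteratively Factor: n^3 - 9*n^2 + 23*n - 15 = (n - 3)*(n^2 - 6*n + 5) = (n - 5)*(n - 3)*(n - 1)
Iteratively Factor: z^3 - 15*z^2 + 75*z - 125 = (z - 5)*(z^2 - 10*z + 25) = (z - 5)^2*(z - 5)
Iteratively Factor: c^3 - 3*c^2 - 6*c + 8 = (c + 2)*(c^2 - 5*c + 4) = (c - 4)*(c + 2)*(c - 1)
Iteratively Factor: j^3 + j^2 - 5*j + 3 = (j + 3)*(j^2 - 2*j + 1) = (j - 1)*(j + 3)*(j - 1)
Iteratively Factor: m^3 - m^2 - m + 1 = (m + 1)*(m^2 - 2*m + 1) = (m - 1)*(m + 1)*(m - 1)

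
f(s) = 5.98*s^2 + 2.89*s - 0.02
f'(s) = 11.96*s + 2.89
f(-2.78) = 38.16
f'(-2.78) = -30.36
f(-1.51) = 9.25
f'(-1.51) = -15.17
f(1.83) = 25.30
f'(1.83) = 24.78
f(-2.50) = 30.13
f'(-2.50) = -27.01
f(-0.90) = 2.22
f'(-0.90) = -7.87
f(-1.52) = 9.40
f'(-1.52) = -15.29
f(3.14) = 68.02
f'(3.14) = 40.44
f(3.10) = 66.41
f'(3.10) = 39.97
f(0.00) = -0.02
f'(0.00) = 2.89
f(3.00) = 62.47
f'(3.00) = 38.77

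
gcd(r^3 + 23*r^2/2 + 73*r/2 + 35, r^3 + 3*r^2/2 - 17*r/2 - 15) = r^2 + 9*r/2 + 5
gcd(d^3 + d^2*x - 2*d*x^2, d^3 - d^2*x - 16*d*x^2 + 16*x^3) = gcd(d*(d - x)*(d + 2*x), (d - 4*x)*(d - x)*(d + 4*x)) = -d + x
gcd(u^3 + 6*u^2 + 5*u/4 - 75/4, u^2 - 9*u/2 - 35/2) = u + 5/2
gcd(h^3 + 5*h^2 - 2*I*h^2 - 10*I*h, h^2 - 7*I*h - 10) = h - 2*I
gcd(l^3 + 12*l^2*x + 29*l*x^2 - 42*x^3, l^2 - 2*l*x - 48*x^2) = l + 6*x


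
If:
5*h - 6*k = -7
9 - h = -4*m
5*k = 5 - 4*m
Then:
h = 49/31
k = 77/31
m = -115/62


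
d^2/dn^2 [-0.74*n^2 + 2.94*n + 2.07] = -1.48000000000000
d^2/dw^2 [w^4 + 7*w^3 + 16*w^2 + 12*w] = 12*w^2 + 42*w + 32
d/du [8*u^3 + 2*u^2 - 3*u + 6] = 24*u^2 + 4*u - 3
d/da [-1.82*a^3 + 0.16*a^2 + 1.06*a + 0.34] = -5.46*a^2 + 0.32*a + 1.06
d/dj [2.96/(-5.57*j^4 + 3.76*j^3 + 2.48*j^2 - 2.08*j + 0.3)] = (65.9488*j^3 - 33.3888*j^2 - 14.6816*j + 6.1568)/(-5.57*j^4 + 3.76*j^3 + 2.48*j^2 - 2.08*j + 0.3)^2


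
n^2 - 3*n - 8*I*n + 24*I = (n - 3)*(n - 8*I)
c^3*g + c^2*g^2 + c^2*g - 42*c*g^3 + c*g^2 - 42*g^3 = (c - 6*g)*(c + 7*g)*(c*g + g)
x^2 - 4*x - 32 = (x - 8)*(x + 4)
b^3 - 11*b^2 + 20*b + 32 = (b - 8)*(b - 4)*(b + 1)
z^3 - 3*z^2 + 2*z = z*(z - 2)*(z - 1)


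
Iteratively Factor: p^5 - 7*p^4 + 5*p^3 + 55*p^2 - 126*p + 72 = (p - 1)*(p^4 - 6*p^3 - p^2 + 54*p - 72) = (p - 3)*(p - 1)*(p^3 - 3*p^2 - 10*p + 24) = (p - 3)*(p - 2)*(p - 1)*(p^2 - p - 12) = (p - 3)*(p - 2)*(p - 1)*(p + 3)*(p - 4)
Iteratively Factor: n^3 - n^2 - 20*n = (n)*(n^2 - n - 20) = n*(n + 4)*(n - 5)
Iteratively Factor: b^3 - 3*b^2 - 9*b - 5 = (b + 1)*(b^2 - 4*b - 5) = (b - 5)*(b + 1)*(b + 1)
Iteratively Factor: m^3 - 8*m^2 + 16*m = (m - 4)*(m^2 - 4*m) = m*(m - 4)*(m - 4)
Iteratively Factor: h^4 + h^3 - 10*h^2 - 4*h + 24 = (h - 2)*(h^3 + 3*h^2 - 4*h - 12) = (h - 2)^2*(h^2 + 5*h + 6) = (h - 2)^2*(h + 2)*(h + 3)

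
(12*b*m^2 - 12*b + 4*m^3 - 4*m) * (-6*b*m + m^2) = -72*b^2*m^3 + 72*b^2*m - 12*b*m^4 + 12*b*m^2 + 4*m^5 - 4*m^3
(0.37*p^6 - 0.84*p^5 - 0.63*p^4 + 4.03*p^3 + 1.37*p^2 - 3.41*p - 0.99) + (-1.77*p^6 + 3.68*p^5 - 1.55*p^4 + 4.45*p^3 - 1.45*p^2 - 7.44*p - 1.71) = -1.4*p^6 + 2.84*p^5 - 2.18*p^4 + 8.48*p^3 - 0.0799999999999998*p^2 - 10.85*p - 2.7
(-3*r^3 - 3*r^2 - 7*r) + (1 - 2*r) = -3*r^3 - 3*r^2 - 9*r + 1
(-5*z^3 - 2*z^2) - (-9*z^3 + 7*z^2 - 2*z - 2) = 4*z^3 - 9*z^2 + 2*z + 2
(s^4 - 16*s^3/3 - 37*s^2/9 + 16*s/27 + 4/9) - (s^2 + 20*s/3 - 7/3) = s^4 - 16*s^3/3 - 46*s^2/9 - 164*s/27 + 25/9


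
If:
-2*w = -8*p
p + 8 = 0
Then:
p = -8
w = -32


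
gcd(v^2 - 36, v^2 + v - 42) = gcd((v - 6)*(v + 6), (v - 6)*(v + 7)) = v - 6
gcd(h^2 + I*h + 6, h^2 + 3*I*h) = h + 3*I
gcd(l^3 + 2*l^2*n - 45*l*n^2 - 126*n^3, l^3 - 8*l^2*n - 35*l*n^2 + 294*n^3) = l^2 - l*n - 42*n^2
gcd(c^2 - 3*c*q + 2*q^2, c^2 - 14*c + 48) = 1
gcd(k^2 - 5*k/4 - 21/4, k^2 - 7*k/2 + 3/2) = k - 3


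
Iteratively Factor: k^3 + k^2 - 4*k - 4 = (k + 1)*(k^2 - 4) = (k - 2)*(k + 1)*(k + 2)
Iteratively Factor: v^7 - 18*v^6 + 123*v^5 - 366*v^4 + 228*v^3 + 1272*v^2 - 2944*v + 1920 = (v - 5)*(v^6 - 13*v^5 + 58*v^4 - 76*v^3 - 152*v^2 + 512*v - 384) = (v - 5)*(v + 2)*(v^5 - 15*v^4 + 88*v^3 - 252*v^2 + 352*v - 192) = (v - 5)*(v - 4)*(v + 2)*(v^4 - 11*v^3 + 44*v^2 - 76*v + 48) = (v - 5)*(v - 4)*(v - 2)*(v + 2)*(v^3 - 9*v^2 + 26*v - 24) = (v - 5)*(v - 4)*(v - 3)*(v - 2)*(v + 2)*(v^2 - 6*v + 8) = (v - 5)*(v - 4)^2*(v - 3)*(v - 2)*(v + 2)*(v - 2)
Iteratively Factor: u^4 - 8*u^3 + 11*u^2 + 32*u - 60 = (u - 5)*(u^3 - 3*u^2 - 4*u + 12) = (u - 5)*(u - 3)*(u^2 - 4) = (u - 5)*(u - 3)*(u - 2)*(u + 2)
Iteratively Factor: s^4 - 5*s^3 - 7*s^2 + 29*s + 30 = (s - 3)*(s^3 - 2*s^2 - 13*s - 10) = (s - 5)*(s - 3)*(s^2 + 3*s + 2) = (s - 5)*(s - 3)*(s + 1)*(s + 2)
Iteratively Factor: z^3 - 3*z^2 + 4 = (z + 1)*(z^2 - 4*z + 4) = (z - 2)*(z + 1)*(z - 2)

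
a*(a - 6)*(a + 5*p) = a^3 + 5*a^2*p - 6*a^2 - 30*a*p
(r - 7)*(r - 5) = r^2 - 12*r + 35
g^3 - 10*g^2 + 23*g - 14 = (g - 7)*(g - 2)*(g - 1)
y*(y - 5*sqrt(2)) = y^2 - 5*sqrt(2)*y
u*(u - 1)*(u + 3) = u^3 + 2*u^2 - 3*u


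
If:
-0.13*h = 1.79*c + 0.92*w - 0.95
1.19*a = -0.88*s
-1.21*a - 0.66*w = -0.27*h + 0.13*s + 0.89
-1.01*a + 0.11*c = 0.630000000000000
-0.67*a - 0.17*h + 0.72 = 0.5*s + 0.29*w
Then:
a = -0.63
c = -0.09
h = 2.84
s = 0.86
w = 0.81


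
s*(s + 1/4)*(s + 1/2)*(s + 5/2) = s^4 + 13*s^3/4 + 2*s^2 + 5*s/16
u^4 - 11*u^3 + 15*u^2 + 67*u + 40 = (u - 8)*(u - 5)*(u + 1)^2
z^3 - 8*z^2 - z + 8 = (z - 8)*(z - 1)*(z + 1)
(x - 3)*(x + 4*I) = x^2 - 3*x + 4*I*x - 12*I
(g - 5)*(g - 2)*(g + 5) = g^3 - 2*g^2 - 25*g + 50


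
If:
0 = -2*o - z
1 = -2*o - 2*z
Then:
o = 1/2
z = -1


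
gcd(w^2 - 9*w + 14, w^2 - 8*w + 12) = w - 2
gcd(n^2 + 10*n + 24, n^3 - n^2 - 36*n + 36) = n + 6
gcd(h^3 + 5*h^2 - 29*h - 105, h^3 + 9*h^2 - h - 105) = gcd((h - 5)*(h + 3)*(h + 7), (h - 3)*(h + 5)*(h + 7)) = h + 7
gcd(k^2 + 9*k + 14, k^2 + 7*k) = k + 7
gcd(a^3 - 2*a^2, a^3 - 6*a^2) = a^2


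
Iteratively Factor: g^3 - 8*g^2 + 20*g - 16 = (g - 4)*(g^2 - 4*g + 4) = (g - 4)*(g - 2)*(g - 2)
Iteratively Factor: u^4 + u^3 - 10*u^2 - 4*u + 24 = (u - 2)*(u^3 + 3*u^2 - 4*u - 12) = (u - 2)*(u + 3)*(u^2 - 4) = (u - 2)*(u + 2)*(u + 3)*(u - 2)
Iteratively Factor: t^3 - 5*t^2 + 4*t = (t - 1)*(t^2 - 4*t) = t*(t - 1)*(t - 4)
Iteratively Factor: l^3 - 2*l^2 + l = (l)*(l^2 - 2*l + 1) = l*(l - 1)*(l - 1)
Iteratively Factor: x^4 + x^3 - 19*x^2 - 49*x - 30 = (x - 5)*(x^3 + 6*x^2 + 11*x + 6) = (x - 5)*(x + 2)*(x^2 + 4*x + 3) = (x - 5)*(x + 2)*(x + 3)*(x + 1)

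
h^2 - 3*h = h*(h - 3)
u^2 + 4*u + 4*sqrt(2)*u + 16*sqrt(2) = (u + 4)*(u + 4*sqrt(2))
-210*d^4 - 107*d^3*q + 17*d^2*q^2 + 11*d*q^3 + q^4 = (-3*d + q)*(2*d + q)*(5*d + q)*(7*d + q)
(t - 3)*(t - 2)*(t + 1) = t^3 - 4*t^2 + t + 6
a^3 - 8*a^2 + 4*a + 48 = (a - 6)*(a - 4)*(a + 2)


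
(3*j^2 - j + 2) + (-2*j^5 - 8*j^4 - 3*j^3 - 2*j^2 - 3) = -2*j^5 - 8*j^4 - 3*j^3 + j^2 - j - 1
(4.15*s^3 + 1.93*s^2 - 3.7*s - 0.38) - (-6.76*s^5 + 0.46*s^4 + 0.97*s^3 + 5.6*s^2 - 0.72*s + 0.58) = 6.76*s^5 - 0.46*s^4 + 3.18*s^3 - 3.67*s^2 - 2.98*s - 0.96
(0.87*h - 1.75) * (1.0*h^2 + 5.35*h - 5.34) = 0.87*h^3 + 2.9045*h^2 - 14.0083*h + 9.345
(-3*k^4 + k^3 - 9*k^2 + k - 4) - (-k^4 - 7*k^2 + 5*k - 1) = -2*k^4 + k^3 - 2*k^2 - 4*k - 3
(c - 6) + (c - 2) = 2*c - 8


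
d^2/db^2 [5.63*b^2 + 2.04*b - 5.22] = 11.2600000000000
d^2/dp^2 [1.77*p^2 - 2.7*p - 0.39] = 3.54000000000000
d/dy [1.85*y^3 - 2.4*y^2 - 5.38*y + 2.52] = 5.55*y^2 - 4.8*y - 5.38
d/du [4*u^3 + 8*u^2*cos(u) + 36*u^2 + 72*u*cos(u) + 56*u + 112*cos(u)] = -8*u^2*sin(u) + 12*u^2 - 72*u*sin(u) + 16*u*cos(u) + 72*u - 112*sin(u) + 72*cos(u) + 56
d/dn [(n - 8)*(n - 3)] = 2*n - 11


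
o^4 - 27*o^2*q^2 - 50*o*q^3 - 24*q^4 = (o - 6*q)*(o + q)^2*(o + 4*q)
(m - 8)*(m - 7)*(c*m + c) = c*m^3 - 14*c*m^2 + 41*c*m + 56*c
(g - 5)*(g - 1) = g^2 - 6*g + 5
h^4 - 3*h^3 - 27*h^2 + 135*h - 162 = (h - 3)^3*(h + 6)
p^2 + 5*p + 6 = (p + 2)*(p + 3)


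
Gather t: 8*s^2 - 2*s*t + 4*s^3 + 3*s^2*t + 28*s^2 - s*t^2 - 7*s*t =4*s^3 + 36*s^2 - s*t^2 + t*(3*s^2 - 9*s)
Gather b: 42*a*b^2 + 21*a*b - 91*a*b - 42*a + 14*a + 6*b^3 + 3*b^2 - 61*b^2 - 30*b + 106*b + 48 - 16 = -28*a + 6*b^3 + b^2*(42*a - 58) + b*(76 - 70*a) + 32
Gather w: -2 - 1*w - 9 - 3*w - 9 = -4*w - 20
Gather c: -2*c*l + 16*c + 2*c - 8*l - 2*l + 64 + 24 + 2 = c*(18 - 2*l) - 10*l + 90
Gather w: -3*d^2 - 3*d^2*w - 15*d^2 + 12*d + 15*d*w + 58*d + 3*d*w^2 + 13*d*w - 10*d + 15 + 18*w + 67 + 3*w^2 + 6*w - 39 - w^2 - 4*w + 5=-18*d^2 + 60*d + w^2*(3*d + 2) + w*(-3*d^2 + 28*d + 20) + 48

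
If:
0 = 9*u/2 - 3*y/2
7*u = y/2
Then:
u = 0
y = 0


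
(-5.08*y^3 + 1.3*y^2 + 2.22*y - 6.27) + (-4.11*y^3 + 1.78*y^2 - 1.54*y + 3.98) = -9.19*y^3 + 3.08*y^2 + 0.68*y - 2.29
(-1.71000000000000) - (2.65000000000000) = -4.36000000000000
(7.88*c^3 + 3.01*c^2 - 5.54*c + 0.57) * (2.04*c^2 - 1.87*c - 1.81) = 16.0752*c^5 - 8.5952*c^4 - 31.1931*c^3 + 6.0745*c^2 + 8.9615*c - 1.0317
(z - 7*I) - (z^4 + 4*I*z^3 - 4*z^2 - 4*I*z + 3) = -z^4 - 4*I*z^3 + 4*z^2 + z + 4*I*z - 3 - 7*I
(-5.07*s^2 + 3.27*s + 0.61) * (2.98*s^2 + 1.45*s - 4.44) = -15.1086*s^4 + 2.3931*s^3 + 29.0701*s^2 - 13.6343*s - 2.7084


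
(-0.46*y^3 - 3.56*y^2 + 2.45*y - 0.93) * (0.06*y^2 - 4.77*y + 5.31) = -0.0276*y^5 + 1.9806*y^4 + 14.6856*y^3 - 30.6459*y^2 + 17.4456*y - 4.9383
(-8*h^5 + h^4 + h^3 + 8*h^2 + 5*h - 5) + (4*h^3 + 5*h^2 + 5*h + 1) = -8*h^5 + h^4 + 5*h^3 + 13*h^2 + 10*h - 4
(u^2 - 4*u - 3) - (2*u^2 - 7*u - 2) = -u^2 + 3*u - 1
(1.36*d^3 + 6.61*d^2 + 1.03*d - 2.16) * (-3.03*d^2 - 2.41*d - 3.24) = -4.1208*d^5 - 23.3059*d^4 - 23.4574*d^3 - 17.3539*d^2 + 1.8684*d + 6.9984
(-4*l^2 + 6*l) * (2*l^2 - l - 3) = -8*l^4 + 16*l^3 + 6*l^2 - 18*l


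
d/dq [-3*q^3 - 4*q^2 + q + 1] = -9*q^2 - 8*q + 1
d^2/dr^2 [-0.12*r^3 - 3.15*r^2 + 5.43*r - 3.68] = -0.72*r - 6.3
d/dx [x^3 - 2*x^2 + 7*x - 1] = 3*x^2 - 4*x + 7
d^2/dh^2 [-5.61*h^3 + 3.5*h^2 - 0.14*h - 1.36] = 7.0 - 33.66*h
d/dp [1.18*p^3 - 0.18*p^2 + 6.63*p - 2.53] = 3.54*p^2 - 0.36*p + 6.63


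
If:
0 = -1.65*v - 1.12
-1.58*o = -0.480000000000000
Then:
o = 0.30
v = -0.68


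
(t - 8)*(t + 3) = t^2 - 5*t - 24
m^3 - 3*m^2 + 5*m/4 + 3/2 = (m - 2)*(m - 3/2)*(m + 1/2)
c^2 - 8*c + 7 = (c - 7)*(c - 1)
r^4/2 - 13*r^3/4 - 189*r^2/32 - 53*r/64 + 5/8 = (r/2 + 1/4)*(r - 8)*(r - 1/4)*(r + 5/4)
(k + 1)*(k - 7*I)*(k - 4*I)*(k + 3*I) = k^4 + k^3 - 8*I*k^3 + 5*k^2 - 8*I*k^2 + 5*k - 84*I*k - 84*I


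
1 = 1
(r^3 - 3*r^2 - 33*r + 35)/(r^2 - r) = r - 2 - 35/r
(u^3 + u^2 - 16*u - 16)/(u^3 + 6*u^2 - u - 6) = (u^2 - 16)/(u^2 + 5*u - 6)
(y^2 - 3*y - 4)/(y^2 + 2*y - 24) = (y + 1)/(y + 6)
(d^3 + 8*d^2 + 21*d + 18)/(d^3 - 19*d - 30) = (d + 3)/(d - 5)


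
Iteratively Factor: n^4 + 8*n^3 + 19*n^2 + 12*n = (n + 3)*(n^3 + 5*n^2 + 4*n) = (n + 3)*(n + 4)*(n^2 + n) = n*(n + 3)*(n + 4)*(n + 1)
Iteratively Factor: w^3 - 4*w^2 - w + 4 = (w - 1)*(w^2 - 3*w - 4) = (w - 4)*(w - 1)*(w + 1)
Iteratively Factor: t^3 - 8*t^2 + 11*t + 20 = (t - 5)*(t^2 - 3*t - 4) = (t - 5)*(t + 1)*(t - 4)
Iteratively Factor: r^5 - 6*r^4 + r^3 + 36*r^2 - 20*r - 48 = (r + 1)*(r^4 - 7*r^3 + 8*r^2 + 28*r - 48) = (r + 1)*(r + 2)*(r^3 - 9*r^2 + 26*r - 24) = (r - 3)*(r + 1)*(r + 2)*(r^2 - 6*r + 8) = (r - 3)*(r - 2)*(r + 1)*(r + 2)*(r - 4)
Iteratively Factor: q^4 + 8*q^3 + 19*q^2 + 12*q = (q + 4)*(q^3 + 4*q^2 + 3*q) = q*(q + 4)*(q^2 + 4*q + 3) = q*(q + 3)*(q + 4)*(q + 1)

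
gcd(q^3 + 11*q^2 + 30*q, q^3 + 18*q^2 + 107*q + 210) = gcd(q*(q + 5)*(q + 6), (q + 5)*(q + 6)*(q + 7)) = q^2 + 11*q + 30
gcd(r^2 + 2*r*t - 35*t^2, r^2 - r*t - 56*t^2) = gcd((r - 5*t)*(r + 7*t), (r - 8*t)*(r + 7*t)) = r + 7*t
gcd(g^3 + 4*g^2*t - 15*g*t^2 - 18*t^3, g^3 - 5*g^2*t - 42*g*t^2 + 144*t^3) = -g^2 - 3*g*t + 18*t^2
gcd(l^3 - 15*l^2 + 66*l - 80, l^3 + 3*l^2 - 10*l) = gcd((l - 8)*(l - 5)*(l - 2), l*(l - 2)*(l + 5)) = l - 2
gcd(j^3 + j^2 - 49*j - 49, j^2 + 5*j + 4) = j + 1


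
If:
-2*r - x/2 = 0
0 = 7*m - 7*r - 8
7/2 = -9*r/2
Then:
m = 23/63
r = -7/9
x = 28/9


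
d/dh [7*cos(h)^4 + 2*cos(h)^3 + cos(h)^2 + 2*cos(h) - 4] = 2*(-14*cos(h)^3 - 3*cos(h)^2 - cos(h) - 1)*sin(h)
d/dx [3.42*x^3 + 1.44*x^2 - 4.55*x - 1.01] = 10.26*x^2 + 2.88*x - 4.55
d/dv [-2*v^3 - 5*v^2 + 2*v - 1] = -6*v^2 - 10*v + 2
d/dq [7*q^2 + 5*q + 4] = 14*q + 5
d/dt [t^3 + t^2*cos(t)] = t*(-t*sin(t) + 3*t + 2*cos(t))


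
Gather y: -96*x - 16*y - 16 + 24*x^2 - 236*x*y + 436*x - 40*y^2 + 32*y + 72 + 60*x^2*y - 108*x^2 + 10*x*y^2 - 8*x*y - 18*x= -84*x^2 + 322*x + y^2*(10*x - 40) + y*(60*x^2 - 244*x + 16) + 56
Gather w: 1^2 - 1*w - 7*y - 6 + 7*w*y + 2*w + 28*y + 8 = w*(7*y + 1) + 21*y + 3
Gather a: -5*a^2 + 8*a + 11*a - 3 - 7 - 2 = -5*a^2 + 19*a - 12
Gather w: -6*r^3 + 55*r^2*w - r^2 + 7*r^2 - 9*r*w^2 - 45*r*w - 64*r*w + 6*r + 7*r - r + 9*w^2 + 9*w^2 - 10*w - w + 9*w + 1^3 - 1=-6*r^3 + 6*r^2 + 12*r + w^2*(18 - 9*r) + w*(55*r^2 - 109*r - 2)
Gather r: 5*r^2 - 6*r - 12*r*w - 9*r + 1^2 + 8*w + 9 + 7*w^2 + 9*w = 5*r^2 + r*(-12*w - 15) + 7*w^2 + 17*w + 10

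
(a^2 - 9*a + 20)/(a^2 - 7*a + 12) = (a - 5)/(a - 3)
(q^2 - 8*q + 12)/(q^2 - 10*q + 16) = (q - 6)/(q - 8)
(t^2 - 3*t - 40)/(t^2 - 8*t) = (t + 5)/t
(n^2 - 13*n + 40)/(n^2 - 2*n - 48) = (n - 5)/(n + 6)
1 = 1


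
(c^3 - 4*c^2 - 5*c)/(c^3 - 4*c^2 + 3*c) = (c^2 - 4*c - 5)/(c^2 - 4*c + 3)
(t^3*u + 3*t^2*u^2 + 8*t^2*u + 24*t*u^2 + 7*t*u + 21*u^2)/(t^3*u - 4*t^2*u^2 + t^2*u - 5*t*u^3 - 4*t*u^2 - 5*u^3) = (t^2 + 3*t*u + 7*t + 21*u)/(t^2 - 4*t*u - 5*u^2)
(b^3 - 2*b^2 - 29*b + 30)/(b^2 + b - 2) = (b^2 - b - 30)/(b + 2)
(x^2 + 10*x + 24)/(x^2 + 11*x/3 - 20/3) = 3*(x^2 + 10*x + 24)/(3*x^2 + 11*x - 20)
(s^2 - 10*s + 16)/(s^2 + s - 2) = (s^2 - 10*s + 16)/(s^2 + s - 2)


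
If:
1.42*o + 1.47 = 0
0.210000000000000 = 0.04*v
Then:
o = -1.04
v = 5.25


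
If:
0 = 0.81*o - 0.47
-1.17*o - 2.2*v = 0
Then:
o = 0.58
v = -0.31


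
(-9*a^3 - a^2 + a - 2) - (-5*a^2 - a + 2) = -9*a^3 + 4*a^2 + 2*a - 4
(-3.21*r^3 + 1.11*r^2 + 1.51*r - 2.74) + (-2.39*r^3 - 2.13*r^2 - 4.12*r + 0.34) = -5.6*r^3 - 1.02*r^2 - 2.61*r - 2.4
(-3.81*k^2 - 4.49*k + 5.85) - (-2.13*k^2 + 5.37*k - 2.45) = -1.68*k^2 - 9.86*k + 8.3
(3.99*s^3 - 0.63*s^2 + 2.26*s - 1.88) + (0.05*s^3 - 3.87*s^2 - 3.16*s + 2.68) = 4.04*s^3 - 4.5*s^2 - 0.9*s + 0.8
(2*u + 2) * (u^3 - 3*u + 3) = 2*u^4 + 2*u^3 - 6*u^2 + 6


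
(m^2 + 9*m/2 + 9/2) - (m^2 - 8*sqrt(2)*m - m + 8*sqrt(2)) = 11*m/2 + 8*sqrt(2)*m - 8*sqrt(2) + 9/2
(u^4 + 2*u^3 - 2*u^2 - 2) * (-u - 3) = -u^5 - 5*u^4 - 4*u^3 + 6*u^2 + 2*u + 6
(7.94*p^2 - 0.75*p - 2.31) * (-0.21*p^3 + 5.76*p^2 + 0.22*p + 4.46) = -1.6674*p^5 + 45.8919*p^4 - 2.0881*p^3 + 21.9418*p^2 - 3.8532*p - 10.3026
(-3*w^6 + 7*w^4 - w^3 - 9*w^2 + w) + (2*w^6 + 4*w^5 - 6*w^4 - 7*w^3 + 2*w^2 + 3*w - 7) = -w^6 + 4*w^5 + w^4 - 8*w^3 - 7*w^2 + 4*w - 7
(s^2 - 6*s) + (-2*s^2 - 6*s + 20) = -s^2 - 12*s + 20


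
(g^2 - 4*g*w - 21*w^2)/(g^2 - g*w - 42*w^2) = (g + 3*w)/(g + 6*w)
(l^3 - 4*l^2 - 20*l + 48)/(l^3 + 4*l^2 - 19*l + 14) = (l^2 - 2*l - 24)/(l^2 + 6*l - 7)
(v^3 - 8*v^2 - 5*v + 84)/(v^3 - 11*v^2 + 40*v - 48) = (v^2 - 4*v - 21)/(v^2 - 7*v + 12)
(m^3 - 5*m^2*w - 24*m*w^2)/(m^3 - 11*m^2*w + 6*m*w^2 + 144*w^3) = m/(m - 6*w)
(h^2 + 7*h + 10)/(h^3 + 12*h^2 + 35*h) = (h + 2)/(h*(h + 7))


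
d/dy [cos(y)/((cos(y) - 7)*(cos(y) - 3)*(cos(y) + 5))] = (2*cos(y)^3 - 5*cos(y)^2 - 105)*sin(y)/((cos(y) - 7)^2*(cos(y) - 3)^2*(cos(y) + 5)^2)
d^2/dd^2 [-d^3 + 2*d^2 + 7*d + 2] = 4 - 6*d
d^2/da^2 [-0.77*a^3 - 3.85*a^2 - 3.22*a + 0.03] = -4.62*a - 7.7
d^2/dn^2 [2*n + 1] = 0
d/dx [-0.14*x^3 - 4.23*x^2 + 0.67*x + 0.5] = -0.42*x^2 - 8.46*x + 0.67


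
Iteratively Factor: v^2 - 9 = (v - 3)*(v + 3)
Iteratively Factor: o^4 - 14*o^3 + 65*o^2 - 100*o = (o - 5)*(o^3 - 9*o^2 + 20*o) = o*(o - 5)*(o^2 - 9*o + 20) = o*(o - 5)^2*(o - 4)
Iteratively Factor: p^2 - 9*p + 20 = (p - 4)*(p - 5)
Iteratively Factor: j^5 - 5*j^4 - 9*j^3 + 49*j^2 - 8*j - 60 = (j - 2)*(j^4 - 3*j^3 - 15*j^2 + 19*j + 30) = (j - 2)*(j + 3)*(j^3 - 6*j^2 + 3*j + 10) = (j - 5)*(j - 2)*(j + 3)*(j^2 - j - 2) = (j - 5)*(j - 2)^2*(j + 3)*(j + 1)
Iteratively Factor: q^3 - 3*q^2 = (q - 3)*(q^2) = q*(q - 3)*(q)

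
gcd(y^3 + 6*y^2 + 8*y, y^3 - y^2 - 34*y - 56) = y^2 + 6*y + 8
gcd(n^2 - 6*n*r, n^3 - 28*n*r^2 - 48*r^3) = -n + 6*r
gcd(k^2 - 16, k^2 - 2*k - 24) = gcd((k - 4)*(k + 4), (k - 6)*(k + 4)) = k + 4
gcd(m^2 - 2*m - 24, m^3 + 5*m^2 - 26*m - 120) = m + 4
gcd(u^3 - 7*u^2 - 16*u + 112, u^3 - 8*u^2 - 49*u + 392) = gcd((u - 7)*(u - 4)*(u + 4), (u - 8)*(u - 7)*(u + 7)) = u - 7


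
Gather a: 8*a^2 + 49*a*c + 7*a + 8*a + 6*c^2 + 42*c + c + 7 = 8*a^2 + a*(49*c + 15) + 6*c^2 + 43*c + 7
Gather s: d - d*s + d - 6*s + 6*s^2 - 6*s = 2*d + 6*s^2 + s*(-d - 12)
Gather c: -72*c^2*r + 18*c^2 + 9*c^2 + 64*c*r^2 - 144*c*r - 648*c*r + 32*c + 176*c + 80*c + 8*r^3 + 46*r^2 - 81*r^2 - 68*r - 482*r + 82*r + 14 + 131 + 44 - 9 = c^2*(27 - 72*r) + c*(64*r^2 - 792*r + 288) + 8*r^3 - 35*r^2 - 468*r + 180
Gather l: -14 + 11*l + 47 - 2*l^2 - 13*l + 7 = -2*l^2 - 2*l + 40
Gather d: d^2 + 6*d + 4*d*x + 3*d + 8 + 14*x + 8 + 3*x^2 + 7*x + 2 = d^2 + d*(4*x + 9) + 3*x^2 + 21*x + 18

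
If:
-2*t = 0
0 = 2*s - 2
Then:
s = 1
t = 0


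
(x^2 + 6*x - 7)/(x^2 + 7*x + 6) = (x^2 + 6*x - 7)/(x^2 + 7*x + 6)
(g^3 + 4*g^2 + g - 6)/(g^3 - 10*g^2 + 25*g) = (g^3 + 4*g^2 + g - 6)/(g*(g^2 - 10*g + 25))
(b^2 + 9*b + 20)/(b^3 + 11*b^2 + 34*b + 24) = (b + 5)/(b^2 + 7*b + 6)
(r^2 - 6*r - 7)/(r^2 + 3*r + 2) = (r - 7)/(r + 2)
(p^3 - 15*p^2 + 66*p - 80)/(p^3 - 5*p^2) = 1 - 10/p + 16/p^2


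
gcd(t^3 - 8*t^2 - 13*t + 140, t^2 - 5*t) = t - 5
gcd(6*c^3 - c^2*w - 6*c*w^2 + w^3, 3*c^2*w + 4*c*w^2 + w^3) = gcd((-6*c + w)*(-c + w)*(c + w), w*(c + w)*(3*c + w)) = c + w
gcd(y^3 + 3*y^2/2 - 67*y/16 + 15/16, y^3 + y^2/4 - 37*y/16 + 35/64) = y^2 - 3*y/2 + 5/16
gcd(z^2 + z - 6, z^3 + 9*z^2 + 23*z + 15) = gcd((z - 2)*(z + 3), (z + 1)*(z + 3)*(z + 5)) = z + 3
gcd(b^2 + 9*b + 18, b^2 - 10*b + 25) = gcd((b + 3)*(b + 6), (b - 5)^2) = 1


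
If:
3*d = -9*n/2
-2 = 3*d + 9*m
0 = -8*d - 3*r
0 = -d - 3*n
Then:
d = 0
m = -2/9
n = 0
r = 0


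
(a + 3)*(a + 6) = a^2 + 9*a + 18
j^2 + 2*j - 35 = (j - 5)*(j + 7)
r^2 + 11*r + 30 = (r + 5)*(r + 6)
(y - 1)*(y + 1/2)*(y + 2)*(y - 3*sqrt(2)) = y^4 - 3*sqrt(2)*y^3 + 3*y^3/2 - 9*sqrt(2)*y^2/2 - 3*y^2/2 - y + 9*sqrt(2)*y/2 + 3*sqrt(2)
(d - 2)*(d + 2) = d^2 - 4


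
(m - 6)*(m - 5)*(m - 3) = m^3 - 14*m^2 + 63*m - 90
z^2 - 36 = (z - 6)*(z + 6)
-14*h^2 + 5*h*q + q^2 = (-2*h + q)*(7*h + q)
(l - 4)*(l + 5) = l^2 + l - 20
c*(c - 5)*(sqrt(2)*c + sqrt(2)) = sqrt(2)*c^3 - 4*sqrt(2)*c^2 - 5*sqrt(2)*c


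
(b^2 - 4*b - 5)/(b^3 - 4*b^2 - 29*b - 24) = (b - 5)/(b^2 - 5*b - 24)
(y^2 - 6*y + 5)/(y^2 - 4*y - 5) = (y - 1)/(y + 1)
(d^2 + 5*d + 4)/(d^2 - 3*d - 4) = (d + 4)/(d - 4)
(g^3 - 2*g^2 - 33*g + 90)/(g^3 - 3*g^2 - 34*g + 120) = (g - 3)/(g - 4)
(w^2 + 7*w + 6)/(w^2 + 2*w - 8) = (w^2 + 7*w + 6)/(w^2 + 2*w - 8)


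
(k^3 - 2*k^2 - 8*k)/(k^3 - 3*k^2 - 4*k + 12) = k*(k - 4)/(k^2 - 5*k + 6)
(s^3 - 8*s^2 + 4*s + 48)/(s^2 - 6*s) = s - 2 - 8/s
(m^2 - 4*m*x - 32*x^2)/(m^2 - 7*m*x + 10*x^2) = (m^2 - 4*m*x - 32*x^2)/(m^2 - 7*m*x + 10*x^2)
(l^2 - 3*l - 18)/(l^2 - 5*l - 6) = (l + 3)/(l + 1)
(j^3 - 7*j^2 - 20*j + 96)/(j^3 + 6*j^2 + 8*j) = (j^2 - 11*j + 24)/(j*(j + 2))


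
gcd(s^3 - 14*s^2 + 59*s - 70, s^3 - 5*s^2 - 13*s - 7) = s - 7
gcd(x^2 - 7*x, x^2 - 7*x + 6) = 1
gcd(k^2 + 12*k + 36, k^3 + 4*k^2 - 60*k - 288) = k^2 + 12*k + 36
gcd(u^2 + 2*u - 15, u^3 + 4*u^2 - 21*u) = u - 3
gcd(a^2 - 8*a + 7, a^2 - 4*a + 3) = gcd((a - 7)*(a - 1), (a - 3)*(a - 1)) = a - 1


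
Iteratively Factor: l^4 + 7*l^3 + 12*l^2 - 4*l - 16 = (l + 4)*(l^3 + 3*l^2 - 4) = (l + 2)*(l + 4)*(l^2 + l - 2) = (l + 2)^2*(l + 4)*(l - 1)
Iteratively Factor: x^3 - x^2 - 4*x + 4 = (x - 1)*(x^2 - 4) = (x - 2)*(x - 1)*(x + 2)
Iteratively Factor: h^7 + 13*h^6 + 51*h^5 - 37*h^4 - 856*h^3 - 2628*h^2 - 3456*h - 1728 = (h - 4)*(h^6 + 17*h^5 + 119*h^4 + 439*h^3 + 900*h^2 + 972*h + 432) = (h - 4)*(h + 2)*(h^5 + 15*h^4 + 89*h^3 + 261*h^2 + 378*h + 216) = (h - 4)*(h + 2)*(h + 3)*(h^4 + 12*h^3 + 53*h^2 + 102*h + 72) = (h - 4)*(h + 2)^2*(h + 3)*(h^3 + 10*h^2 + 33*h + 36) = (h - 4)*(h + 2)^2*(h + 3)^2*(h^2 + 7*h + 12) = (h - 4)*(h + 2)^2*(h + 3)^3*(h + 4)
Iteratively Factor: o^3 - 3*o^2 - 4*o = (o + 1)*(o^2 - 4*o) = o*(o + 1)*(o - 4)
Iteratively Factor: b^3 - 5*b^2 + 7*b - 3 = (b - 1)*(b^2 - 4*b + 3) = (b - 3)*(b - 1)*(b - 1)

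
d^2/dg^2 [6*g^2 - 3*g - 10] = 12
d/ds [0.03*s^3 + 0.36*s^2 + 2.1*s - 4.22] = 0.09*s^2 + 0.72*s + 2.1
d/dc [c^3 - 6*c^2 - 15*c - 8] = 3*c^2 - 12*c - 15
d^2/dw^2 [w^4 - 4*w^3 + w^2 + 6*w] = 12*w^2 - 24*w + 2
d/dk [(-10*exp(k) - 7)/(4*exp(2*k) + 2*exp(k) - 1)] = (40*exp(2*k) + 56*exp(k) + 24)*exp(k)/(16*exp(4*k) + 16*exp(3*k) - 4*exp(2*k) - 4*exp(k) + 1)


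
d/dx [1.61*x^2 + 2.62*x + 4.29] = 3.22*x + 2.62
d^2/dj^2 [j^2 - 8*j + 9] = 2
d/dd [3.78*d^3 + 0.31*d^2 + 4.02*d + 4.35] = 11.34*d^2 + 0.62*d + 4.02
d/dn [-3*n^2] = -6*n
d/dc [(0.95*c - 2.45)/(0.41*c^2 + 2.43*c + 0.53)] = (-0.3895*c^2 + 2.009*c + 6.457)/(0.1681*c^4 + 1.9926*c^3 + 6.3395*c^2 + 2.5758*c + 0.2809)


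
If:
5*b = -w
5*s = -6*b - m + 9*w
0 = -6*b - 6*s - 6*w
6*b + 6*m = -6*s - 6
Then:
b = 1/66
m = -71/66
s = 2/33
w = -5/66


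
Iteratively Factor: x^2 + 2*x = (x + 2)*(x)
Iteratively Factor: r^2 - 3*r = (r)*(r - 3)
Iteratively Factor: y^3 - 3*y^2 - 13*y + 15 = (y + 3)*(y^2 - 6*y + 5) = (y - 1)*(y + 3)*(y - 5)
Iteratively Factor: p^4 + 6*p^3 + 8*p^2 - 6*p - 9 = (p - 1)*(p^3 + 7*p^2 + 15*p + 9) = (p - 1)*(p + 1)*(p^2 + 6*p + 9) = (p - 1)*(p + 1)*(p + 3)*(p + 3)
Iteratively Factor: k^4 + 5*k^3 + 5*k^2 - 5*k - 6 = (k + 2)*(k^3 + 3*k^2 - k - 3) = (k + 2)*(k + 3)*(k^2 - 1) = (k - 1)*(k + 2)*(k + 3)*(k + 1)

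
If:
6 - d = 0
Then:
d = 6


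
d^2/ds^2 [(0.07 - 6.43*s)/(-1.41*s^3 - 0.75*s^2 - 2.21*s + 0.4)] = (76.700898*s^5 + 39.128346*s^4 - 34.023696*s^3 + 41.973228*s^2 + 10.64097*s + 10.642466)/(2.803221*s^9 + 4.473225*s^8 + 15.560478*s^7 + 12.058605*s^6 + 21.851118*s^5 + 2.835585*s^4 + 7.492661*s^3 - 5.50092*s^2 + 1.0608*s - 0.064)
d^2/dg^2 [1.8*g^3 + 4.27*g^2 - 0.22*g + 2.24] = 10.8*g + 8.54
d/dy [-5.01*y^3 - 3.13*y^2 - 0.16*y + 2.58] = -15.03*y^2 - 6.26*y - 0.16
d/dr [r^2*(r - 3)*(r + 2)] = r*(4*r^2 - 3*r - 12)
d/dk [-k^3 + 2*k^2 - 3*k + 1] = -3*k^2 + 4*k - 3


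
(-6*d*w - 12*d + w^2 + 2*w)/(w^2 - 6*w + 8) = (-6*d*w - 12*d + w^2 + 2*w)/(w^2 - 6*w + 8)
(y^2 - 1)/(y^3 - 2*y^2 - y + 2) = 1/(y - 2)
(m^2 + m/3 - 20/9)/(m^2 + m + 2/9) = (9*m^2 + 3*m - 20)/(9*m^2 + 9*m + 2)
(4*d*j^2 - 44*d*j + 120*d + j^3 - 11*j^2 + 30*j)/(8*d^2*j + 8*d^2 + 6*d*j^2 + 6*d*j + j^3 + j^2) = (j^2 - 11*j + 30)/(2*d*j + 2*d + j^2 + j)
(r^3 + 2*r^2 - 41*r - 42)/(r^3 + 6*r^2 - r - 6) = (r^2 + r - 42)/(r^2 + 5*r - 6)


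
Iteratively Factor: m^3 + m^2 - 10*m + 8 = (m + 4)*(m^2 - 3*m + 2) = (m - 2)*(m + 4)*(m - 1)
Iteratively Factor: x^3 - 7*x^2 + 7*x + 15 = (x - 5)*(x^2 - 2*x - 3) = (x - 5)*(x + 1)*(x - 3)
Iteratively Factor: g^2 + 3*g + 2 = (g + 1)*(g + 2)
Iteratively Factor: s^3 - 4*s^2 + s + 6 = (s - 3)*(s^2 - s - 2) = (s - 3)*(s + 1)*(s - 2)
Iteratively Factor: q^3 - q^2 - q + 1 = (q - 1)*(q^2 - 1) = (q - 1)^2*(q + 1)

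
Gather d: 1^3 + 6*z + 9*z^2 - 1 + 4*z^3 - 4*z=4*z^3 + 9*z^2 + 2*z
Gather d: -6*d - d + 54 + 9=63 - 7*d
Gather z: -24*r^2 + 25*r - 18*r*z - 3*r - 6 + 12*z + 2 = -24*r^2 + 22*r + z*(12 - 18*r) - 4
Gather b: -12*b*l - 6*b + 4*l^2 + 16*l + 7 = b*(-12*l - 6) + 4*l^2 + 16*l + 7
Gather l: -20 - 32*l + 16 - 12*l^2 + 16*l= -12*l^2 - 16*l - 4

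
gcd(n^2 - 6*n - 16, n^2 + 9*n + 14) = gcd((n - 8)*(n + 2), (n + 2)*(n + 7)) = n + 2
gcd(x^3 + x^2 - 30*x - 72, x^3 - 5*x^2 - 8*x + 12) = x - 6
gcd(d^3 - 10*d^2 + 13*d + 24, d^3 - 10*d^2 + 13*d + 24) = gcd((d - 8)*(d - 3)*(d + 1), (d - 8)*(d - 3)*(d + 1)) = d^3 - 10*d^2 + 13*d + 24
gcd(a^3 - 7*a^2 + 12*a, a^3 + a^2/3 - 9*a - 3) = a - 3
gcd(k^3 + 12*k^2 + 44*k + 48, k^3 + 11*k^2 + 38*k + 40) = k^2 + 6*k + 8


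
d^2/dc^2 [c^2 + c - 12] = 2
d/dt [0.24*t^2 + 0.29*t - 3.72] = 0.48*t + 0.29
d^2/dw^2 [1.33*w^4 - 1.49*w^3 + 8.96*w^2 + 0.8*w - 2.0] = 15.96*w^2 - 8.94*w + 17.92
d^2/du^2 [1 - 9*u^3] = -54*u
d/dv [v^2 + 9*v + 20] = 2*v + 9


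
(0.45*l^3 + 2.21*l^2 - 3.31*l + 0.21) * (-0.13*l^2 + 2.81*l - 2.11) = -0.0585*l^5 + 0.9772*l^4 + 5.6909*l^3 - 13.9915*l^2 + 7.5742*l - 0.4431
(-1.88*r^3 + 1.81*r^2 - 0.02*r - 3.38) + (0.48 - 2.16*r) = -1.88*r^3 + 1.81*r^2 - 2.18*r - 2.9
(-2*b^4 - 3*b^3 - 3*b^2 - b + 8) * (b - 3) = -2*b^5 + 3*b^4 + 6*b^3 + 8*b^2 + 11*b - 24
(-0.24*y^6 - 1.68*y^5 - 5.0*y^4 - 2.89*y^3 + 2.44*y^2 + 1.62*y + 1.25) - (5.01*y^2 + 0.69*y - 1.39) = -0.24*y^6 - 1.68*y^5 - 5.0*y^4 - 2.89*y^3 - 2.57*y^2 + 0.93*y + 2.64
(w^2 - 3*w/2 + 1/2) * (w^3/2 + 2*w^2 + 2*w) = w^5/2 + 5*w^4/4 - 3*w^3/4 - 2*w^2 + w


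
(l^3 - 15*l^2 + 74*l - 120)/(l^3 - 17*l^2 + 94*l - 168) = (l - 5)/(l - 7)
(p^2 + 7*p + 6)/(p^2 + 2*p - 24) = (p + 1)/(p - 4)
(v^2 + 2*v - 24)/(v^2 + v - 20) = (v + 6)/(v + 5)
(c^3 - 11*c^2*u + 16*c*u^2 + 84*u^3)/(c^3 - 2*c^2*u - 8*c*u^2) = (-c^2 + 13*c*u - 42*u^2)/(c*(-c + 4*u))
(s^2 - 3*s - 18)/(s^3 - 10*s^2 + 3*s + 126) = 1/(s - 7)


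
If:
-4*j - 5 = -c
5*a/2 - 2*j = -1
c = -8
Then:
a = -3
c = -8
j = -13/4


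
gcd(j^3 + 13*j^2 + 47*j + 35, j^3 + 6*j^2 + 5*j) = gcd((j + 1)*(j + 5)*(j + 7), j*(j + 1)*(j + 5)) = j^2 + 6*j + 5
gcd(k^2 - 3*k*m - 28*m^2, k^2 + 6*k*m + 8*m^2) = k + 4*m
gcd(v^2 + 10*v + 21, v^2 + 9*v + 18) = v + 3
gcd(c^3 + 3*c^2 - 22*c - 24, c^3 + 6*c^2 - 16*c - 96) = c^2 + 2*c - 24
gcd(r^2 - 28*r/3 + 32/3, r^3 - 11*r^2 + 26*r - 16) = r - 8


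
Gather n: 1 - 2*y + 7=8 - 2*y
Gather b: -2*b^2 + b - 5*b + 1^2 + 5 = -2*b^2 - 4*b + 6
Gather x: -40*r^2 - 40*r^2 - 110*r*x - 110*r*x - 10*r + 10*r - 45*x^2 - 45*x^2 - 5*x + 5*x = -80*r^2 - 220*r*x - 90*x^2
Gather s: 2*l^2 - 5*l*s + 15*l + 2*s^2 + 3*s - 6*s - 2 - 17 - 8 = 2*l^2 + 15*l + 2*s^2 + s*(-5*l - 3) - 27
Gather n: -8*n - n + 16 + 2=18 - 9*n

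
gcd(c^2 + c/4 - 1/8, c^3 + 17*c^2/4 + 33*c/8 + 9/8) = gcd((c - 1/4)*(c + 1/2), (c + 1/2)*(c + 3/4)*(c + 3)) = c + 1/2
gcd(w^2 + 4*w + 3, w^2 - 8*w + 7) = 1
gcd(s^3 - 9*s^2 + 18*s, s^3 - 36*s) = s^2 - 6*s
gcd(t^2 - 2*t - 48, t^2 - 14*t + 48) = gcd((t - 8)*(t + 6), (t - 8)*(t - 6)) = t - 8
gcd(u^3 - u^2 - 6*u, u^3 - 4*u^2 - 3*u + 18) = u^2 - u - 6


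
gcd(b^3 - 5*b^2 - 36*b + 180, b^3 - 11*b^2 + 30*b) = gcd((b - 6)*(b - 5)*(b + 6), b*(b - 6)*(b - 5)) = b^2 - 11*b + 30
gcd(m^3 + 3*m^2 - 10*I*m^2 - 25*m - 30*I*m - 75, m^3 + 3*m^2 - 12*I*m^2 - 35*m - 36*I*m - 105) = m^2 + m*(3 - 5*I) - 15*I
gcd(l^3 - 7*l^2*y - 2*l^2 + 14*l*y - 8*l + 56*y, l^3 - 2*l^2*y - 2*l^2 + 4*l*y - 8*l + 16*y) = l^2 - 2*l - 8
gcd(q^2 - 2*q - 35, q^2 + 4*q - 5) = q + 5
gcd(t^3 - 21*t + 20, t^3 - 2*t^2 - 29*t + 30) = t^2 + 4*t - 5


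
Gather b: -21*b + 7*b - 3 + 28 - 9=16 - 14*b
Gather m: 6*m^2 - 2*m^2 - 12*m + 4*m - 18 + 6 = 4*m^2 - 8*m - 12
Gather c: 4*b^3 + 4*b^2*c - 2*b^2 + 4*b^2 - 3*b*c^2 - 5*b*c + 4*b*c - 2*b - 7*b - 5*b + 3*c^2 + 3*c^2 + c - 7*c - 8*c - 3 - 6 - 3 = 4*b^3 + 2*b^2 - 14*b + c^2*(6 - 3*b) + c*(4*b^2 - b - 14) - 12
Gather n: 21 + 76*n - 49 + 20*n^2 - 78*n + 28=20*n^2 - 2*n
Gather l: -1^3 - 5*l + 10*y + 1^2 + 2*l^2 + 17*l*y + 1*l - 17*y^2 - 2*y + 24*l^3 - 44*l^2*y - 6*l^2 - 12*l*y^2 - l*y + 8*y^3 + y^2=24*l^3 + l^2*(-44*y - 4) + l*(-12*y^2 + 16*y - 4) + 8*y^3 - 16*y^2 + 8*y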